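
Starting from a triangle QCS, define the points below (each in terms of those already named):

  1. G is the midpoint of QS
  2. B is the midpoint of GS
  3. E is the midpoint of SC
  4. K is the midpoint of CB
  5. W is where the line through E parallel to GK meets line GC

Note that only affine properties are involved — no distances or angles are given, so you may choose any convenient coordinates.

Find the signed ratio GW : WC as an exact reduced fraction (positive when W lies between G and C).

Work in coordinates with Q = (0, 0), C = (1, 0), S = (0, 1).
1. G is the midpoint of QS ⇒ G = (0, 1/2)
2. B is the midpoint of GS ⇒ B = (0, 3/4)
3. E is the midpoint of SC ⇒ E = (1/2, 1/2)
4. K is the midpoint of CB ⇒ K = (1/2, 3/8)
5. W is where the line through E parallel to GK meets line GC ⇒ W = (-1/2, 3/4)
W = G + t·(C−G) with t = -1/2, so GW:WC = t:(1−t) = -1/2:3/2

GW:WC = -1/3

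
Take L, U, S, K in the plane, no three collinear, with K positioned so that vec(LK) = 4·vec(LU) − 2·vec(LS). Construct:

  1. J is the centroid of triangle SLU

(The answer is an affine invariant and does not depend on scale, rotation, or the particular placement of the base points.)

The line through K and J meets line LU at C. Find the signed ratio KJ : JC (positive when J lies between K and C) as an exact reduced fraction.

KJ:JC = -7

Set L = (0, 0), U = (1, 0), S = (0, 1), K = (4, -2); any affine frame gives the same invariant.
1. J is the centroid of triangle SLU ⇒ J = (1/3, 1/3)
line KJ meets LU at C = (6/7, 0)
J = K + t·(C−K) with t = 7/6, so KJ:JC = 7/6:-1/6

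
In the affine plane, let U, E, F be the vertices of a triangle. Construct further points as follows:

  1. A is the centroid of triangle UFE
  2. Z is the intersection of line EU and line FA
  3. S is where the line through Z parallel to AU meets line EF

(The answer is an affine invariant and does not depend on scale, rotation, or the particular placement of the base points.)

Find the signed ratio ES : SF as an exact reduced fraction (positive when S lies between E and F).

Set U = (0, 0), E = (1, 0), F = (0, 1); any affine frame gives the same invariant.
1. A is the centroid of triangle UFE ⇒ A = (1/3, 1/3)
2. Z is the intersection of line EU and line FA ⇒ Z = (1/2, 0)
3. S is where the line through Z parallel to AU meets line EF ⇒ S = (3/4, 1/4)
S = E + t·(F−E) with t = 1/4, so ES:SF = t:(1−t) = 1/4:3/4

ES:SF = 1/3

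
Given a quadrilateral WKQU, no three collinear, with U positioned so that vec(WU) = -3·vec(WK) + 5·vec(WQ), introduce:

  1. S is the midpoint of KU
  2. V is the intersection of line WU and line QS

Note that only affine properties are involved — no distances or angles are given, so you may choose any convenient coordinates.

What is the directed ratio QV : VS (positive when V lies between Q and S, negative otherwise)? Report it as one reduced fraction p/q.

QV:VS = -6/5

Assign W = (0, 0), K = (1, 0), Q = (0, 1), U = (-3, 5) — the answer is frame-independent, so this choice is without loss of generality.
1. S is the midpoint of KU ⇒ S = (-1, 5/2)
2. V is the intersection of line WU and line QS ⇒ V = (-6, 10)
V = Q + t·(S−Q) with t = 6, so QV:VS = t:(1−t) = 6:-5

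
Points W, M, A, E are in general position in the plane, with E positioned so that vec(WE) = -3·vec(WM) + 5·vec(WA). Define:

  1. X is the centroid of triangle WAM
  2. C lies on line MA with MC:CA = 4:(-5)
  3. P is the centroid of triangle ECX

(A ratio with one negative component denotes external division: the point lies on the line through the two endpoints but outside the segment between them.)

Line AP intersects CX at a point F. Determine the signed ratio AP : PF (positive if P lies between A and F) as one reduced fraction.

AP:PF = -7/22

Assign W = (0, 0), M = (1, 0), A = (0, 1), E = (-3, 5) — the answer is frame-independent, so this choice is without loss of generality.
1. X is the centroid of triangle WAM ⇒ X = (1/3, 1/3)
2. C lies on line MA with MC:CA = 4:(-5) ⇒ C = (5, -4)
3. P is the centroid of triangle ECX ⇒ P = (7/9, 4/9)
line AP meets CX at F = (-5/3, 46/21)
P = A + t·(F−A) with t = -7/15, so AP:PF = -7/15:22/15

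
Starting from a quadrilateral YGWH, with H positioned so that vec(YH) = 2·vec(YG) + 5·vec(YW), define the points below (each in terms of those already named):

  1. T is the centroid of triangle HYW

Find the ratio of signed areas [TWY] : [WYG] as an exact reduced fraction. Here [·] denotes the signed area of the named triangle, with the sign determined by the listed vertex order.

Choose coordinates Y = (0, 0), G = (1, 0), W = (0, 1), H = (2, 5).
1. T is the centroid of triangle HYW ⇒ T = (2/3, 2)
2·[TWY] = 2/3, 2·[WYG] = 1
[TWY]:[WYG] = 2/3:1 = 2/3

[TWY]:[WYG] = 2/3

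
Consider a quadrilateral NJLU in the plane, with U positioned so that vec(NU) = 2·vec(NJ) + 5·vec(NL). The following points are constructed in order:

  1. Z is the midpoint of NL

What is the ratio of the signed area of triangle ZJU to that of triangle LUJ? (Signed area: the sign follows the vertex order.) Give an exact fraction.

[ZJU]:[LUJ] = -11/12

Work in coordinates with N = (0, 0), J = (1, 0), L = (0, 1), U = (2, 5).
1. Z is the midpoint of NL ⇒ Z = (0, 1/2)
2·[ZJU] = 11/2, 2·[LUJ] = -6
[ZJU]:[LUJ] = 11/2:-6 = -11/12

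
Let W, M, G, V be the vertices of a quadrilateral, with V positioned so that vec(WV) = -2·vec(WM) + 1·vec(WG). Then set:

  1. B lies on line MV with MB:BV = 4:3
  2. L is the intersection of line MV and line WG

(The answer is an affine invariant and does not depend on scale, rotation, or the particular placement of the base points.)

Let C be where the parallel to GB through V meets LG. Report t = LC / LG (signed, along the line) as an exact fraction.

t = 14/5

Choose coordinates W = (0, 0), M = (1, 0), G = (0, 1), V = (-2, 1).
1. B lies on line MV with MB:BV = 4:3 ⇒ B = (-5/7, 4/7)
2. L is the intersection of line MV and line WG ⇒ L = (0, 1/3)
through V parallel to GB: direction (-5/7, -3/7); meets LG at C = (0, 11/5)
C = L + t·(G−L) with t = 14/5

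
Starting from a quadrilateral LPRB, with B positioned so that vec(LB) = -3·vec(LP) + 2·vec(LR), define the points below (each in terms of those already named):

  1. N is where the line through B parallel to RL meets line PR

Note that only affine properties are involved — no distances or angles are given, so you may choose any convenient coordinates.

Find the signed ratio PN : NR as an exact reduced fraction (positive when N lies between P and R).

PN:NR = -4/3

Set L = (0, 0), P = (1, 0), R = (0, 1), B = (-3, 2); any affine frame gives the same invariant.
1. N is where the line through B parallel to RL meets line PR ⇒ N = (-3, 4)
N = P + t·(R−P) with t = 4, so PN:NR = t:(1−t) = 4:-3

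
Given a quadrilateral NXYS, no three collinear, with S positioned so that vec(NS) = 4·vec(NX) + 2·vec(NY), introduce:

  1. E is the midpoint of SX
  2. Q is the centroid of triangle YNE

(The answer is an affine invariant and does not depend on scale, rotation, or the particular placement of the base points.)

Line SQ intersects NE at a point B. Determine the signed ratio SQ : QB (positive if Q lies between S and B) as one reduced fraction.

SQ:QB = 1/5

Work in coordinates with N = (0, 0), X = (1, 0), Y = (0, 1), S = (4, 2).
1. E is the midpoint of SX ⇒ E = (5/2, 1)
2. Q is the centroid of triangle YNE ⇒ Q = (5/6, 2/3)
line SQ meets NE at B = (-15, -6)
Q = S + t·(B−S) with t = 1/6, so SQ:QB = 1/6:5/6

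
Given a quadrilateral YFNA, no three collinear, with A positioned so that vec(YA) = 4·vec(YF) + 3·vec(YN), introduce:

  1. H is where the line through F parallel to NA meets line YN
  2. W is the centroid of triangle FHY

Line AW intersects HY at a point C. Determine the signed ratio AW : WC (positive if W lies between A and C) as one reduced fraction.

Assign Y = (0, 0), F = (1, 0), N = (0, 1), A = (4, 3) — the answer is frame-independent, so this choice is without loss of generality.
1. H is where the line through F parallel to NA meets line YN ⇒ H = (0, -1/2)
2. W is the centroid of triangle FHY ⇒ W = (1/3, -1/6)
line AW meets HY at C = (0, -5/11)
W = A + t·(C−A) with t = 11/12, so AW:WC = 11/12:1/12

AW:WC = 11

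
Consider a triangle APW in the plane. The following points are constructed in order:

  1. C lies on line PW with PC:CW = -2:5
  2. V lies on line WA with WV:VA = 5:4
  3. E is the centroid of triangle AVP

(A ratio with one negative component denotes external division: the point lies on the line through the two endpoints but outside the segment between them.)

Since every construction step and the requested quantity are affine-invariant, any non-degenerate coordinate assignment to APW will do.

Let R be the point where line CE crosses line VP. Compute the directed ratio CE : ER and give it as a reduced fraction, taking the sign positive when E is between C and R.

Assign A = (0, 0), P = (1, 0), W = (0, 1) — the answer is frame-independent, so this choice is without loss of generality.
1. C lies on line PW with PC:CW = -2:5 ⇒ C = (5/3, -2/3)
2. V lies on line WA with WV:VA = 5:4 ⇒ V = (0, 4/9)
3. E is the centroid of triangle AVP ⇒ E = (1/3, 4/27)
line CE meets VP at R = (-5/9, 56/81)
E = C + t·(R−C) with t = 3/5, so CE:ER = 3/5:2/5

CE:ER = 3/2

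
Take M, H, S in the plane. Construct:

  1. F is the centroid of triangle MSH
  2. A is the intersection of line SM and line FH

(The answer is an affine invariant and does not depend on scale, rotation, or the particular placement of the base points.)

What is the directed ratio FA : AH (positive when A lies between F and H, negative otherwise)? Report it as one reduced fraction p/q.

Assign M = (0, 0), H = (1, 0), S = (0, 1) — the answer is frame-independent, so this choice is without loss of generality.
1. F is the centroid of triangle MSH ⇒ F = (1/3, 1/3)
2. A is the intersection of line SM and line FH ⇒ A = (0, 1/2)
A = F + t·(H−F) with t = -1/2, so FA:AH = t:(1−t) = -1/2:3/2

FA:AH = -1/3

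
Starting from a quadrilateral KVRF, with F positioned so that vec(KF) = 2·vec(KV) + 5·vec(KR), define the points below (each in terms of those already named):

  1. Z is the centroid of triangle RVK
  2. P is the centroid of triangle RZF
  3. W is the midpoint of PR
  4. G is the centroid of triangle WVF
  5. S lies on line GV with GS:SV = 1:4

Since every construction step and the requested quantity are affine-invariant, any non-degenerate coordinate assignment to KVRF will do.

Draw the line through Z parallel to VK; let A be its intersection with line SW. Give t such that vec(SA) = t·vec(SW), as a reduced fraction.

t = 191/26

Assign K = (0, 0), V = (1, 0), R = (0, 1), F = (2, 5) — the answer is frame-independent, so this choice is without loss of generality.
1. Z is the centroid of triangle RVK ⇒ Z = (1/3, 1/3)
2. P is the centroid of triangle RZF ⇒ P = (7/9, 19/9)
3. W is the midpoint of PR ⇒ W = (7/18, 14/9)
4. G is the centroid of triangle WVF ⇒ G = (61/54, 59/27)
5. S lies on line GV with GS:SV = 1:4 ⇒ S = (149/135, 236/135)
through Z parallel to VK: direction (-1, 0); meets SW at A = (-647/156, 1/3)
A = S + t·(W−S) with t = 191/26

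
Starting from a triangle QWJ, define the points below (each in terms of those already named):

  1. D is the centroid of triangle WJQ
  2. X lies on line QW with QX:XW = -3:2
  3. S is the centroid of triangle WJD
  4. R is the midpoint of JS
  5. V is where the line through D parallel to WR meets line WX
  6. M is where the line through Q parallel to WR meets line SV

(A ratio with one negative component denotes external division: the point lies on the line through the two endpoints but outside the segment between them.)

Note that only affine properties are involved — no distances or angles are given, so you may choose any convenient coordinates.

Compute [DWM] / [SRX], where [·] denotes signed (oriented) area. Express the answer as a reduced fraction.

[DWM]:[SRX] = 174/143

Work in coordinates with Q = (0, 0), W = (1, 0), J = (0, 1).
1. D is the centroid of triangle WJQ ⇒ D = (1/3, 1/3)
2. X lies on line QW with QX:XW = -3:2 ⇒ X = (3, 0)
3. S is the centroid of triangle WJD ⇒ S = (4/9, 4/9)
4. R is the midpoint of JS ⇒ R = (2/9, 13/18)
5. V is where the line through D parallel to WR meets line WX ⇒ V = (9/13, 0)
6. M is where the line through Q parallel to WR meets line SV ⇒ M = (56/39, -4/3)
2·[DWM] = -29/39, 2·[SRX] = -11/18
[DWM]:[SRX] = -29/39:-11/18 = 174/143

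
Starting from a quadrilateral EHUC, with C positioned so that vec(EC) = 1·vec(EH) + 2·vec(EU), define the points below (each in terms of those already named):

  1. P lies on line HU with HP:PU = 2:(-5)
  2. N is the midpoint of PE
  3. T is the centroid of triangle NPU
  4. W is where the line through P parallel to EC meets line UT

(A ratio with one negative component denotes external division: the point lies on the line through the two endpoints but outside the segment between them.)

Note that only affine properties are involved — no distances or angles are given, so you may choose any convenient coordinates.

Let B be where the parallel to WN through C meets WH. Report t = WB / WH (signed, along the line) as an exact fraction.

Work in coordinates with E = (0, 0), H = (1, 0), U = (0, 1), C = (1, 2).
1. P lies on line HU with HP:PU = 2:(-5) ⇒ P = (5/3, -2/3)
2. N is the midpoint of PE ⇒ N = (5/6, -1/3)
3. T is the centroid of triangle NPU ⇒ T = (5/6, 0)
4. W is where the line through P parallel to EC meets line UT ⇒ W = (25/16, -7/8)
through C parallel to WN: direction (-35/48, 13/24); meets WH at B = (-187/128, 245/64)
B = W + t·(H−W) with t = 43/8

t = 43/8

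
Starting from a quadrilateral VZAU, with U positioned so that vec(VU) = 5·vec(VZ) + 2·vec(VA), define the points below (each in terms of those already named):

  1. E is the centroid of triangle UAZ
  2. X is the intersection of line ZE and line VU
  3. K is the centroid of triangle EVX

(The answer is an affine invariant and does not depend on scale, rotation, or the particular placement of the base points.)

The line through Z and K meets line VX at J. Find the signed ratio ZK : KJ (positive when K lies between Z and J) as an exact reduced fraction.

Assign V = (0, 0), Z = (1, 0), A = (0, 1), U = (5, 2) — the answer is frame-independent, so this choice is without loss of generality.
1. E is the centroid of triangle UAZ ⇒ E = (2, 1)
2. X is the intersection of line ZE and line VU ⇒ X = (5/3, 2/3)
3. K is the centroid of triangle EVX ⇒ K = (11/9, 5/9)
line ZK meets VX at J = (25/21, 10/21)
K = Z + t·(J−Z) with t = 7/6, so ZK:KJ = 7/6:-1/6

ZK:KJ = -7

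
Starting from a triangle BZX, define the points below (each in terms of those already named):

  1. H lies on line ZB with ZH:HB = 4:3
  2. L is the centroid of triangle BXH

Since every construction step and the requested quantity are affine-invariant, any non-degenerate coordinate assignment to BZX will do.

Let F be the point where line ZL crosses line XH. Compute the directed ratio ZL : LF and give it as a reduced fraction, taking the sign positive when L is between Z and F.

Assign B = (0, 0), Z = (1, 0), X = (0, 1) — the answer is frame-independent, so this choice is without loss of generality.
1. H lies on line ZB with ZH:HB = 4:3 ⇒ H = (3/7, 0)
2. L is the centroid of triangle BXH ⇒ L = (1/7, 1/3)
line ZL meets XH at F = (11/35, 4/15)
L = Z + t·(F−Z) with t = 5/4, so ZL:LF = 5/4:-1/4

ZL:LF = -5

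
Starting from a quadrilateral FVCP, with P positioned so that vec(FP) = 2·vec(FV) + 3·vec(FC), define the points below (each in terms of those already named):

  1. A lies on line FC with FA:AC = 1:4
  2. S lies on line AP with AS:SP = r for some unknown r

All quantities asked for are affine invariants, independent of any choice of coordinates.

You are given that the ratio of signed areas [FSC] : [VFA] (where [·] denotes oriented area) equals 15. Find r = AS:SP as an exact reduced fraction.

r = -3/5

Assign F = (0, 0), V = (1, 0), C = (0, 1), P = (2, 3) — the answer is frame-independent, so this choice is without loss of generality.
1. A lies on line FC with FA:AC = 1:4 ⇒ A = (0, 1/5)
2. With AS:SP = r, write λ = r/(r+1) so S = A + λ·(P−A); S is affine-linear in λ
Every point depending on S is an affine combination of S and λ-independent points, so each such coordinate is linear in λ; the λ² term in each signed area is a multiple of (P−A)×(P−A) = 0, so 2·[FSC] and 2·[VFA] are each linear in λ. Evaluating at λ=0 and λ=1:
  2·[FSC] = 2·λ,   2·[VFA] = -1/5
So [FSC]:[VFA] = (2·λ) / (-1/5). Setting this equal to 15:
  2·λ = 15·(-1/5)  ⇒  λ = -3/2
Then r = λ/(1−λ) = (-3/2)/(5/2) = -3/5. Check: with r = -3/5, S = (-3, -4) and [FSC]:[VFA] = 15 as required.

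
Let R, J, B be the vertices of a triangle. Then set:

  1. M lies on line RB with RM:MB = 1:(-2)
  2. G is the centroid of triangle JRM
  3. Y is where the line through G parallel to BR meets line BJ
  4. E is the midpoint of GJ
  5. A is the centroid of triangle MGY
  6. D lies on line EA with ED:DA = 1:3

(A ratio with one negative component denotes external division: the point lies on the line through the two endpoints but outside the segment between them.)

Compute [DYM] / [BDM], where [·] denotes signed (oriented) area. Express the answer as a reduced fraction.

Set R = (0, 0), J = (1, 0), B = (0, 1); any affine frame gives the same invariant.
1. M lies on line RB with RM:MB = 1:(-2) ⇒ M = (0, -1)
2. G is the centroid of triangle JRM ⇒ G = (1/3, -1/3)
3. Y is where the line through G parallel to BR meets line BJ ⇒ Y = (1/3, 2/3)
4. E is the midpoint of GJ ⇒ E = (2/3, -1/6)
5. A is the centroid of triangle MGY ⇒ A = (2/9, -2/9)
6. D lies on line EA with ED:DA = 1:3 ⇒ D = (5/9, -13/72)
2·[DYM] = 47/72, 2·[BDM] = -10/9
[DYM]:[BDM] = 47/72:-10/9 = -47/80

[DYM]:[BDM] = -47/80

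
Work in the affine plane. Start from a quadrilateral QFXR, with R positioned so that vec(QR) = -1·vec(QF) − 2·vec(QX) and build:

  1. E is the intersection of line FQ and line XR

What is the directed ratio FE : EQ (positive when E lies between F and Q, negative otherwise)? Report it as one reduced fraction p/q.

Assign Q = (0, 0), F = (1, 0), X = (0, 1), R = (-1, -2) — the answer is frame-independent, so this choice is without loss of generality.
1. E is the intersection of line FQ and line XR ⇒ E = (-1/3, 0)
E = F + t·(Q−F) with t = 4/3, so FE:EQ = t:(1−t) = 4/3:-1/3

FE:EQ = -4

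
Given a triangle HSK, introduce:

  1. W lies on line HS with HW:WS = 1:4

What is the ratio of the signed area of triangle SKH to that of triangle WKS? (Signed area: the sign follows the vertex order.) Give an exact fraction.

[SKH]:[WKS] = -5/4

Set H = (0, 0), S = (1, 0), K = (0, 1); any affine frame gives the same invariant.
1. W lies on line HS with HW:WS = 1:4 ⇒ W = (1/5, 0)
2·[SKH] = 1, 2·[WKS] = -4/5
[SKH]:[WKS] = 1:-4/5 = -5/4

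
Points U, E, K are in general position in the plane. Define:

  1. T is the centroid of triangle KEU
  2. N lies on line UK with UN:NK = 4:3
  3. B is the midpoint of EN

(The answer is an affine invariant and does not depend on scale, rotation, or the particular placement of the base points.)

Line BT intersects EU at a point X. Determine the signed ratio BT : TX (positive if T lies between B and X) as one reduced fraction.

BT:TX = -1/7

Assign U = (0, 0), E = (1, 0), K = (0, 1) — the answer is frame-independent, so this choice is without loss of generality.
1. T is the centroid of triangle KEU ⇒ T = (1/3, 1/3)
2. N lies on line UK with UN:NK = 4:3 ⇒ N = (0, 4/7)
3. B is the midpoint of EN ⇒ B = (1/2, 2/7)
line BT meets EU at X = (3/2, 0)
T = B + t·(X−B) with t = -1/6, so BT:TX = -1/6:7/6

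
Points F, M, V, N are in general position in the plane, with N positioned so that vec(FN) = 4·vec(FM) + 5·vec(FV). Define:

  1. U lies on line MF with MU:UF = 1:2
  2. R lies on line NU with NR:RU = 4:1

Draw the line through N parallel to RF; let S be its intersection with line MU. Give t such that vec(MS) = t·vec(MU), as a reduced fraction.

Assign F = (0, 0), M = (1, 0), V = (0, 1), N = (4, 5) — the answer is frame-independent, so this choice is without loss of generality.
1. U lies on line MF with MU:UF = 1:2 ⇒ U = (2/3, 0)
2. R lies on line NU with NR:RU = 4:1 ⇒ R = (4/3, 1)
through N parallel to RF: direction (-4/3, -1); meets MU at S = (-8/3, 0)
S = M + t·(U−M) with t = 11

t = 11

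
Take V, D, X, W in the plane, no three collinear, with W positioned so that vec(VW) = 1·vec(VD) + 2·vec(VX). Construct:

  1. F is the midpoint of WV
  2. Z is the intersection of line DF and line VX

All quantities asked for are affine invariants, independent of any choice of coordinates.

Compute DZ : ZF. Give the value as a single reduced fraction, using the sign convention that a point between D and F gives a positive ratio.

DZ:ZF = -2

Work in coordinates with V = (0, 0), D = (1, 0), X = (0, 1), W = (1, 2).
1. F is the midpoint of WV ⇒ F = (1/2, 1)
2. Z is the intersection of line DF and line VX ⇒ Z = (0, 2)
Z = D + t·(F−D) with t = 2, so DZ:ZF = t:(1−t) = 2:-1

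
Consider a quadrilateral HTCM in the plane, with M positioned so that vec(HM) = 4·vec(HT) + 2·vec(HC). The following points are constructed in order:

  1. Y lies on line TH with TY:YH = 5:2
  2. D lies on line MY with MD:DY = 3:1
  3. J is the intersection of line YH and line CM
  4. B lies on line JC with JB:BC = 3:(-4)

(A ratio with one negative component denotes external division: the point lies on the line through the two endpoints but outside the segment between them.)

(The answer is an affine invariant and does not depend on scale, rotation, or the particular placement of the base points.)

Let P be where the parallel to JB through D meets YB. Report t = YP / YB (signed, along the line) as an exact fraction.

Assign H = (0, 0), T = (1, 0), C = (0, 1), M = (4, 2) — the answer is frame-independent, so this choice is without loss of generality.
1. Y lies on line TH with TY:YH = 5:2 ⇒ Y = (2/7, 0)
2. D lies on line MY with MD:DY = 3:1 ⇒ D = (17/14, 1/2)
3. J is the intersection of line YH and line CM ⇒ J = (-4, 0)
4. B lies on line JC with JB:BC = 3:(-4) ⇒ B = (-16, -3)
through D parallel to JB: direction (-12, -3); meets YB at P = (-53/14, -3/4)
P = Y + t·(B−Y) with t = 1/4

t = 1/4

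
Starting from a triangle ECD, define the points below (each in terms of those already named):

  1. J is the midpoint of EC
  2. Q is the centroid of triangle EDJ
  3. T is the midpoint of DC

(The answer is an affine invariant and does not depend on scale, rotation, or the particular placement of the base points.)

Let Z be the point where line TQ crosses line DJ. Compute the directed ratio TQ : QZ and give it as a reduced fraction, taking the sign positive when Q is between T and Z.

Work in coordinates with E = (0, 0), C = (1, 0), D = (0, 1).
1. J is the midpoint of EC ⇒ J = (1/2, 0)
2. Q is the centroid of triangle EDJ ⇒ Q = (1/6, 1/3)
3. T is the midpoint of DC ⇒ T = (1/2, 1/2)
line TQ meets DJ at Z = (3/10, 2/5)
Q = T + t·(Z−T) with t = 5/3, so TQ:QZ = 5/3:-2/3

TQ:QZ = -5/2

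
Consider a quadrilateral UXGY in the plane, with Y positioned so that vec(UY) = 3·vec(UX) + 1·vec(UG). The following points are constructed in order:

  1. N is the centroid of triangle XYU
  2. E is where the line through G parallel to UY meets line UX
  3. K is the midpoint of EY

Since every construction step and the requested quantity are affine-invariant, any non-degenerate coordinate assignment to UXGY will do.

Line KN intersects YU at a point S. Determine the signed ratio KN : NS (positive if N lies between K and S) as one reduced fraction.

KN:NS = -11/2

Work in coordinates with U = (0, 0), X = (1, 0), G = (0, 1), Y = (3, 1).
1. N is the centroid of triangle XYU ⇒ N = (4/3, 1/3)
2. E is where the line through G parallel to UY meets line UX ⇒ E = (-3, 0)
3. K is the midpoint of EY ⇒ K = (0, 1/2)
line KN meets YU at S = (12/11, 4/11)
N = K + t·(S−K) with t = 11/9, so KN:NS = 11/9:-2/9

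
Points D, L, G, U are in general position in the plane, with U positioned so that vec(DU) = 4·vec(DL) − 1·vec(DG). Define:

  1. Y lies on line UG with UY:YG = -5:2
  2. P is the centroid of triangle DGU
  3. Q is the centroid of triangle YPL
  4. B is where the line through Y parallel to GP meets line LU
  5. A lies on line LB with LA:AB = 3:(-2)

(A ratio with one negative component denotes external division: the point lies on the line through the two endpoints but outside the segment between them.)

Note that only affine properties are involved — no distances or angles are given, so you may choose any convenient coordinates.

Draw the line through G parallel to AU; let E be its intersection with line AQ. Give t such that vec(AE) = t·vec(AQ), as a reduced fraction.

t = 18/11

Choose coordinates D = (0, 0), L = (1, 0), G = (0, 1), U = (4, -1).
1. Y lies on line UG with UY:YG = -5:2 ⇒ Y = (-8/3, 7/3)
2. P is the centroid of triangle DGU ⇒ P = (4/3, 0)
3. Q is the centroid of triangle YPL ⇒ Q = (-1/9, 7/9)
4. B is where the line through Y parallel to GP meets line LU ⇒ B = (0, 1/3)
5. A lies on line LB with LA:AB = 3:(-2) ⇒ A = (-2, 1)
through G parallel to AU: direction (6, -2); meets AQ at E = (12/11, 7/11)
E = A + t·(Q−A) with t = 18/11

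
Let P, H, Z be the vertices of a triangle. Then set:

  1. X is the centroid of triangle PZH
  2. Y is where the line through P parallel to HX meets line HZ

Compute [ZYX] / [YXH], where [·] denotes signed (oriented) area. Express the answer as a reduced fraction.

Work in coordinates with P = (0, 0), H = (1, 0), Z = (0, 1).
1. X is the centroid of triangle PZH ⇒ X = (1/3, 1/3)
2. Y is where the line through P parallel to HX meets line HZ ⇒ Y = (2, -1)
2·[ZYX] = -2/3, 2·[YXH] = -1/3
[ZYX]:[YXH] = -2/3:-1/3 = 2

[ZYX]:[YXH] = 2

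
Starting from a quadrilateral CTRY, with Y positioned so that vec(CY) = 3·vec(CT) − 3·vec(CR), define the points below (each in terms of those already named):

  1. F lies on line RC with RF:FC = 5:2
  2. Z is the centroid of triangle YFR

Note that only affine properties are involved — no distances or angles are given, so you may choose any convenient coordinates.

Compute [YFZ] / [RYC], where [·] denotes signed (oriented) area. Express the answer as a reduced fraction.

[YFZ]:[RYC] = 5/21

Assign C = (0, 0), T = (1, 0), R = (0, 1), Y = (3, -3) — the answer is frame-independent, so this choice is without loss of generality.
1. F lies on line RC with RF:FC = 5:2 ⇒ F = (0, 2/7)
2. Z is the centroid of triangle YFR ⇒ Z = (1, -4/7)
2·[YFZ] = -5/7, 2·[RYC] = -3
[YFZ]:[RYC] = -5/7:-3 = 5/21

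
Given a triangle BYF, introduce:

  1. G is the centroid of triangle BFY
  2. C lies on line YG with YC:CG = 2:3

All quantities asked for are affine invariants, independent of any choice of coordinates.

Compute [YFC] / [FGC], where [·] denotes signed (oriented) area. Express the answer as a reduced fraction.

[YFC]:[FGC] = 2/3

Work in coordinates with B = (0, 0), Y = (1, 0), F = (0, 1).
1. G is the centroid of triangle BFY ⇒ G = (1/3, 1/3)
2. C lies on line YG with YC:CG = 2:3 ⇒ C = (11/15, 2/15)
2·[YFC] = 2/15, 2·[FGC] = 1/5
[YFC]:[FGC] = 2/15:1/5 = 2/3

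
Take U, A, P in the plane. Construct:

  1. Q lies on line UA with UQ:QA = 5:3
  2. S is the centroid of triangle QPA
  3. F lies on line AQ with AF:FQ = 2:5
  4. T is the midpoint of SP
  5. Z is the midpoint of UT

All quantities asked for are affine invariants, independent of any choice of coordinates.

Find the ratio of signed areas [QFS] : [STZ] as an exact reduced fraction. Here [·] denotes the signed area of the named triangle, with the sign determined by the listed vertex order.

Assign U = (0, 0), A = (1, 0), P = (0, 1) — the answer is frame-independent, so this choice is without loss of generality.
1. Q lies on line UA with UQ:QA = 5:3 ⇒ Q = (5/8, 0)
2. S is the centroid of triangle QPA ⇒ S = (13/24, 1/3)
3. F lies on line AQ with AF:FQ = 2:5 ⇒ F = (25/28, 0)
4. T is the midpoint of SP ⇒ T = (13/48, 2/3)
5. Z is the midpoint of UT ⇒ Z = (13/96, 1/3)
2·[QFS] = 5/56, 2·[STZ] = 13/96
[QFS]:[STZ] = 5/56:13/96 = 60/91

[QFS]:[STZ] = 60/91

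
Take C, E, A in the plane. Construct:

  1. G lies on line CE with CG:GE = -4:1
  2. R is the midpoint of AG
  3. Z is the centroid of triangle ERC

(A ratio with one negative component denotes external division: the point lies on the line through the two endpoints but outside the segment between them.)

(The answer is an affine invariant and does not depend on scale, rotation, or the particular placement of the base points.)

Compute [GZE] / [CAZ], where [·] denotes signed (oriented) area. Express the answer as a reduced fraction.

Choose coordinates C = (0, 0), E = (1, 0), A = (0, 1).
1. G lies on line CE with CG:GE = -4:1 ⇒ G = (4/3, 0)
2. R is the midpoint of AG ⇒ R = (2/3, 1/2)
3. Z is the centroid of triangle ERC ⇒ Z = (5/9, 1/6)
2·[GZE] = 1/18, 2·[CAZ] = -5/9
[GZE]:[CAZ] = 1/18:-5/9 = -1/10

[GZE]:[CAZ] = -1/10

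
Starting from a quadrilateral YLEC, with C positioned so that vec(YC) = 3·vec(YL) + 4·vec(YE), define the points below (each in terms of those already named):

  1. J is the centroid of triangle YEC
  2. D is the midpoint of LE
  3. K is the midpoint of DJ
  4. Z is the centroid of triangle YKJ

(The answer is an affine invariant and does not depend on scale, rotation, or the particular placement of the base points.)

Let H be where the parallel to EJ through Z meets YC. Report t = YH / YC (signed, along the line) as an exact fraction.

t = 19/72

Assign Y = (0, 0), L = (1, 0), E = (0, 1), C = (3, 4) — the answer is frame-independent, so this choice is without loss of generality.
1. J is the centroid of triangle YEC ⇒ J = (1, 5/3)
2. D is the midpoint of LE ⇒ D = (1/2, 1/2)
3. K is the midpoint of DJ ⇒ K = (3/4, 13/12)
4. Z is the centroid of triangle YKJ ⇒ Z = (7/12, 11/12)
through Z parallel to EJ: direction (1, 2/3); meets YC at H = (19/24, 19/18)
H = Y + t·(C−Y) with t = 19/72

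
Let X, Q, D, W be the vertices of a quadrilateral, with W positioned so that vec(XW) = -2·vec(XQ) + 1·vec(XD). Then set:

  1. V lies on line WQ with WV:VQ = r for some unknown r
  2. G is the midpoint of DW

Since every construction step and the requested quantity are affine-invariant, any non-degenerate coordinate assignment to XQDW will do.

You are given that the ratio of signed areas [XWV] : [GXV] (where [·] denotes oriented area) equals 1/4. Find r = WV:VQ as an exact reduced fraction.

r = 1/5

Choose coordinates X = (0, 0), Q = (1, 0), D = (0, 1), W = (-2, 1).
1. With WV:VQ = r, write λ = r/(r+1) so V = W + λ·(Q−W); V is affine-linear in λ
2. G is the midpoint of DW ⇒ G = (-1, 1)
Every point depending on V is an affine combination of V and λ-independent points, so each such coordinate is linear in λ; the λ² term in each signed area is a multiple of (Q−W)×(Q−W) = 0, so 2·[XWV] and 2·[GXV] are each linear in λ. Evaluating at λ=0 and λ=1:
  2·[XWV] = −λ,   2·[GXV] = 2·λ − 1
So [XWV]:[GXV] = (−λ) / (2·λ − 1). Setting this equal to 1/4:
  −λ = 1/4·(2·λ − 1)  ⇒  λ = 1/6
Then r = λ/(1−λ) = (1/6)/(5/6) = 1/5. Check: with r = 1/5, V = (-3/2, 5/6) and [XWV]:[GXV] = 1/4 as required.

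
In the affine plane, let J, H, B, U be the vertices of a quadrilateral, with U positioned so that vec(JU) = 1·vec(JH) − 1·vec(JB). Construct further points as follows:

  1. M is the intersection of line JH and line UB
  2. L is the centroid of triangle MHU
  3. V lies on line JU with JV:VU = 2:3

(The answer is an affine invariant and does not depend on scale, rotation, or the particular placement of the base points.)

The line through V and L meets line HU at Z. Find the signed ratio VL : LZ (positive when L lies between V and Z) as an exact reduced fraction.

VL:LZ = 13/5

Assign J = (0, 0), H = (1, 0), B = (0, 1), U = (1, -1) — the answer is frame-independent, so this choice is without loss of generality.
1. M is the intersection of line JH and line UB ⇒ M = (1/2, 0)
2. L is the centroid of triangle MHU ⇒ L = (5/6, -1/3)
3. V lies on line JU with JV:VU = 2:3 ⇒ V = (2/5, -2/5)
line VL meets HU at Z = (1, -4/13)
L = V + t·(Z−V) with t = 13/18, so VL:LZ = 13/18:5/18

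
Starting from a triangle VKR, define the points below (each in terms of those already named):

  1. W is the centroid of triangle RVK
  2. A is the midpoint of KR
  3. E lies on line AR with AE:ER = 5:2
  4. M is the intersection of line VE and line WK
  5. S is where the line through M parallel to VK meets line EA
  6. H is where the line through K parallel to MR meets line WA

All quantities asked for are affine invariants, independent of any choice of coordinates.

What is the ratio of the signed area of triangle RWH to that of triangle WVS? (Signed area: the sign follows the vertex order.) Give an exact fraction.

Work in coordinates with V = (0, 0), K = (1, 0), R = (0, 1).
1. W is the centroid of triangle RVK ⇒ W = (1/3, 1/3)
2. A is the midpoint of KR ⇒ A = (1/2, 1/2)
3. E lies on line AR with AE:ER = 5:2 ⇒ E = (1/7, 6/7)
4. M is the intersection of line VE and line WK ⇒ M = (1/13, 6/13)
5. S is where the line through M parallel to VK meets line EA ⇒ S = (7/13, 6/13)
6. H is where the line through K parallel to MR meets line WA ⇒ H = (7/8, 7/8)
2·[RWH] = 13/24, 2·[WVS] = 1/39
[RWH]:[WVS] = 13/24:1/39 = 169/8

[RWH]:[WVS] = 169/8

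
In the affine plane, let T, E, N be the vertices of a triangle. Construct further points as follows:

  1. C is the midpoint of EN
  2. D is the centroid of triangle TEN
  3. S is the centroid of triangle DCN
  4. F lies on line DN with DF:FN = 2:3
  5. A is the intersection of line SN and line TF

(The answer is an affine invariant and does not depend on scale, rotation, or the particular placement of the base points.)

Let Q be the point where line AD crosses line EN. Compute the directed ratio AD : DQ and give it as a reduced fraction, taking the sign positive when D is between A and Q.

Assign T = (0, 0), E = (1, 0), N = (0, 1) — the answer is frame-independent, so this choice is without loss of generality.
1. C is the midpoint of EN ⇒ C = (1/2, 1/2)
2. D is the centroid of triangle TEN ⇒ D = (1/3, 1/3)
3. S is the centroid of triangle DCN ⇒ S = (5/18, 11/18)
4. F lies on line DN with DF:FN = 2:3 ⇒ F = (1/5, 3/5)
5. A is the intersection of line SN and line TF ⇒ A = (5/22, 15/22)
line AD meets EN at Q = (3/16, 13/16)
D = A + t·(Q−A) with t = -8/3, so AD:DQ = -8/3:11/3

AD:DQ = -8/11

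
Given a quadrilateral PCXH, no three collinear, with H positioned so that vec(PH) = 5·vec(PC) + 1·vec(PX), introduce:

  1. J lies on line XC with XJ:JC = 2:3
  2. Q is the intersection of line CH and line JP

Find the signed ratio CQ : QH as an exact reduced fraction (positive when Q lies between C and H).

Set P = (0, 0), C = (1, 0), X = (0, 1), H = (5, 1); any affine frame gives the same invariant.
1. J lies on line XC with XJ:JC = 2:3 ⇒ J = (2/5, 3/5)
2. Q is the intersection of line CH and line JP ⇒ Q = (-1/5, -3/10)
Q = C + t·(H−C) with t = -3/10, so CQ:QH = t:(1−t) = -3/10:13/10

CQ:QH = -3/13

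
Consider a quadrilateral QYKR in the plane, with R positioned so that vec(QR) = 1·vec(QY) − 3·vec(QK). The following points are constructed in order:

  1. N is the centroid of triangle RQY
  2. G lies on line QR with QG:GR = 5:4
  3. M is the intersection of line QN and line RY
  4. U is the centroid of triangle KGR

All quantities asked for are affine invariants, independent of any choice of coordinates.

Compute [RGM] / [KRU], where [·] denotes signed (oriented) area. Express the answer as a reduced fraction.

Choose coordinates Q = (0, 0), Y = (1, 0), K = (0, 1), R = (1, -3).
1. N is the centroid of triangle RQY ⇒ N = (2/3, -1)
2. G lies on line QR with QG:GR = 5:4 ⇒ G = (5/9, -5/3)
3. M is the intersection of line QN and line RY ⇒ M = (1, -3/2)
4. U is the centroid of triangle KGR ⇒ U = (14/27, -11/9)
2·[RGM] = -2/3, 2·[KRU] = -4/27
[RGM]:[KRU] = -2/3:-4/27 = 9/2

[RGM]:[KRU] = 9/2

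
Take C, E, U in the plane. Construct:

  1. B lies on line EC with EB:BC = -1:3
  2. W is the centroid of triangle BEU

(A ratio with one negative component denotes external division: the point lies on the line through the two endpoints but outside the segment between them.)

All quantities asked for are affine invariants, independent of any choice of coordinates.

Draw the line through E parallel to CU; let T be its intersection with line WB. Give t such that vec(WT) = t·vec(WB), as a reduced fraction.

t = 1/4

Assign C = (0, 0), E = (1, 0), U = (0, 1) — the answer is frame-independent, so this choice is without loss of generality.
1. B lies on line EC with EB:BC = -1:3 ⇒ B = (3/2, 0)
2. W is the centroid of triangle BEU ⇒ W = (5/6, 1/3)
through E parallel to CU: direction (0, 1); meets WB at T = (1, 1/4)
T = W + t·(B−W) with t = 1/4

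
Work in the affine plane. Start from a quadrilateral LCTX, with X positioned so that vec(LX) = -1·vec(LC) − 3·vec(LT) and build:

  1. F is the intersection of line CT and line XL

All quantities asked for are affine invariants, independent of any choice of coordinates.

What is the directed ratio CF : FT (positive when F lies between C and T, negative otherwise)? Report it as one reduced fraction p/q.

Set L = (0, 0), C = (1, 0), T = (0, 1), X = (-1, -3); any affine frame gives the same invariant.
1. F is the intersection of line CT and line XL ⇒ F = (1/4, 3/4)
F = C + t·(T−C) with t = 3/4, so CF:FT = t:(1−t) = 3/4:1/4

CF:FT = 3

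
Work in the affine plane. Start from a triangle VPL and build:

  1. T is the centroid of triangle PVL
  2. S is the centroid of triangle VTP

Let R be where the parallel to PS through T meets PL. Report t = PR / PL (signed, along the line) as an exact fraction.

Assign V = (0, 0), P = (1, 0), L = (0, 1) — the answer is frame-independent, so this choice is without loss of generality.
1. T is the centroid of triangle PVL ⇒ T = (1/3, 1/3)
2. S is the centroid of triangle VTP ⇒ S = (4/9, 1/9)
through T parallel to PS: direction (-5/9, 1/9); meets PL at R = (3/4, 1/4)
R = P + t·(L−P) with t = 1/4

t = 1/4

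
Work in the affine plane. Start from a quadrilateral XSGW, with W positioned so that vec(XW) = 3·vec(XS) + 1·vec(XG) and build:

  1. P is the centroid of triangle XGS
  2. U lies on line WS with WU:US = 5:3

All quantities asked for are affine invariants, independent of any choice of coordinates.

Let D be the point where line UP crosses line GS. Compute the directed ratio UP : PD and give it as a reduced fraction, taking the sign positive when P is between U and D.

Choose coordinates X = (0, 0), S = (1, 0), G = (0, 1), W = (3, 1).
1. P is the centroid of triangle XGS ⇒ P = (1/3, 1/3)
2. U lies on line WS with WU:US = 5:3 ⇒ U = (7/4, 3/8)
line UP meets GS at D = (23/35, 12/35)
P = U + t·(D−U) with t = 35/27, so UP:PD = 35/27:-8/27

UP:PD = -35/8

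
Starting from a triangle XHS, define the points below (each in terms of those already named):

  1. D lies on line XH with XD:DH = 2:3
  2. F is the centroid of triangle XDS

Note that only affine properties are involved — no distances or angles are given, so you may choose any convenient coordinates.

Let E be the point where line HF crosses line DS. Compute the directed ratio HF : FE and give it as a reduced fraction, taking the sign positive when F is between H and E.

HF:FE = -11/2

Choose coordinates X = (0, 0), H = (1, 0), S = (0, 1).
1. D lies on line XH with XD:DH = 2:3 ⇒ D = (2/5, 0)
2. F is the centroid of triangle XDS ⇒ F = (2/15, 1/3)
line HF meets DS at E = (16/55, 3/11)
F = H + t·(E−H) with t = 11/9, so HF:FE = 11/9:-2/9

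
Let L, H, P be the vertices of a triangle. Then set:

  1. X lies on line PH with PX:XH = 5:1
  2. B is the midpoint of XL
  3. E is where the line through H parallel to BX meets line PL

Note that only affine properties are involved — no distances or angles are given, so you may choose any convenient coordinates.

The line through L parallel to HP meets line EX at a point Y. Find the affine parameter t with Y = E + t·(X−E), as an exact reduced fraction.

t = 1/6

Assign L = (0, 0), H = (1, 0), P = (0, 1) — the answer is frame-independent, so this choice is without loss of generality.
1. X lies on line PH with PX:XH = 5:1 ⇒ X = (5/6, 1/6)
2. B is the midpoint of XL ⇒ B = (5/12, 1/12)
3. E is where the line through H parallel to BX meets line PL ⇒ E = (0, -1/5)
through L parallel to HP: direction (-1, 1); meets EX at Y = (5/36, -5/36)
Y = E + t·(X−E) with t = 1/6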